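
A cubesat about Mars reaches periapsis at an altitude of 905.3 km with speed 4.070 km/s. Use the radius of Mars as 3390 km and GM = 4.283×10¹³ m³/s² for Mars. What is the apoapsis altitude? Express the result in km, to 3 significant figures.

r_p = 3390 + 905.3 = 4295.3 km = 4.295×10⁶ m.
Specific energy ε = v²/2 − μ/r = -1.689×10⁶ J/kg, so a = −μ/(2ε) = 1.268×10⁷ m.
The apsides satisfy r_p + r_a = 2a, so the apoapsis radius is 2a − r_p = 2.106×10⁷ m = 21064 km.
Apoapsis altitude = 21064 − 3390 = 17674 km.

apoapsis altitude ≈ 17700 km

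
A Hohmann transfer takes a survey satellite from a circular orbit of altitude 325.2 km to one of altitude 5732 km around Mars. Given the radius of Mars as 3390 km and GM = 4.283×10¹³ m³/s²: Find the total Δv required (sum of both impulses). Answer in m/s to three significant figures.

Δv_total ≈ 1170 m/s

r₁ = 3390 + 325.2 = 3715.2 km = 3.7152×10⁶ m.
r₂ = 3390 + 5732 = 9122.0 km = 9.1220×10⁶ m.
Transfer ellipse a_t = (r₁ + r₂)/2 = 6.419×10⁶ m.
At r₁: circular v_c1 = √(μ/r₁) = 3395 m/s; transfer-periapsis v_p = √[μ(2/r₁ − 1/a_t)] = 4048 m/s.
Δv₁ = v_p − v_c1 = 652.4 m/s.
At r₂: circular v_c2 = √(μ/r₂) = 2167 m/s; transfer-apoapsis v_a = √[μ(2/r₂ − 1/a_t)] = 1649 m/s.
Δv₂ = v_c2 − v_a = 518.3 m/s.
Total Δv = Δv₁ + Δv₂ = 1171 m/s.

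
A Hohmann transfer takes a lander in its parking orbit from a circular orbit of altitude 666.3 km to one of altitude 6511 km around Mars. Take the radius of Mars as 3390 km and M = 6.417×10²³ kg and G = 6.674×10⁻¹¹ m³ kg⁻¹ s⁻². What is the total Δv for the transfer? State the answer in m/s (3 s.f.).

Δv_total ≈ 1120 m/s

μ = GM = 6.674×10⁻¹¹ × 6.417×10²³ = 4.283×10¹³ m³/s².
r₁ = 3390 + 666.3 = 4056.3 km = 4.0563×10⁶ m.
r₂ = 3390 + 6511 = 9901.0 km = 9.9010×10⁶ m.
Transfer ellipse a_t = (r₁ + r₂)/2 = 6.979×10⁶ m.
At r₁: circular v_c1 = √(μ/r₁) = 3249 m/s; transfer-periapsis v_p = √[μ(2/r₁ − 1/a_t)] = 3870 m/s.
Δv₁ = v_p − v_c1 = 621.0 m/s.
At r₂: circular v_c2 = √(μ/r₂) = 2080 m/s; transfer-apoapsis v_a = √[μ(2/r₂ − 1/a_t)] = 1586 m/s.
Δv₂ = v_c2 − v_a = 494.2 m/s.
Total Δv = Δv₁ + Δv₂ = 1115 m/s.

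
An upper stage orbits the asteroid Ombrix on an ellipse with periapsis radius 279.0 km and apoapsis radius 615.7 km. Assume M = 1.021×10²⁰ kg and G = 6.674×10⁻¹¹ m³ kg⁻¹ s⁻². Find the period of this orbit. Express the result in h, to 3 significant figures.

μ = GM = 6.674×10⁻¹¹ × 1.021×10²⁰ = 6.814×10⁹ m³/s².
Semi-major axis a = (r_p + r_a)/2 = (279.00 + 615.70)/2 = 447.35 km = 4.474×10⁵ m.
By Kepler's third law T = 2π√(a³/μ) = 2π × 3.625×10³ = 2.277×10⁴ s.
= 6.326 h.

T ≈ 6.33 h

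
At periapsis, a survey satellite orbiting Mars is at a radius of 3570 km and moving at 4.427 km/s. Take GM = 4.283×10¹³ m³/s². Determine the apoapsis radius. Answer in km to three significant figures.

apoapsis radius ≈ 15900 km

r_p = 3.570×10⁶ m.
Specific energy ε = v²/2 − μ/r = -2.198×10⁶ J/kg, so a = −μ/(2ε) = 9.743×10⁶ m.
The apsides satisfy r_p + r_a = 2a, so the apoapsis radius is 2a − r_p = 1.592×10⁷ m = 15916 km.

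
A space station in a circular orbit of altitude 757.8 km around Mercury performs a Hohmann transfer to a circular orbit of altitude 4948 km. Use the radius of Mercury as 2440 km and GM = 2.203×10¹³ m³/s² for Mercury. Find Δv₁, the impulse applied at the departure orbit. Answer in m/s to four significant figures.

Δv ≈ 476.3 m/s

r₁ = 2440 + 757.8 = 3197.8 km = 3.1978×10⁶ m.
r₂ = 2440 + 4948 = 7388.0 km = 7.3880×10⁶ m.
Transfer ellipse a_t = (r₁ + r₂)/2 = 5.293×10⁶ m.
At r₁: circular v_c1 = √(μ/r₁) = 2625 m/s; transfer-periherm v_p = √[μ(2/r₁ − 1/a_t)] = 3101 m/s.
Δv₁ = v_p − v_c1 = 476.3 m/s.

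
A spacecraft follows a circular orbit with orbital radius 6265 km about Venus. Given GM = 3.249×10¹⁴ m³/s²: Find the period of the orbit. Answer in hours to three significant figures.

T ≈ 1.52 hours

r = 6265 km = 6.265×10⁶ m.
Kepler's third law: T = 2π√(r³/μ) = 2π√((6.265×10⁶)³ / 3.249×10¹⁴).
r³/μ = 7.569×10⁵ s², so T = 2π × 8.700×10² = 5.466×10³ s.
Converting: 5.466×10³ s ÷ 3600 = 1.518 hours.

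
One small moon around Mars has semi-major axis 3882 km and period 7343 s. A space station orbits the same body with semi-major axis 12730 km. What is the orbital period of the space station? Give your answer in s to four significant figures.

Kepler's third law: T² ∝ a³, so T₂ = T₁ (a₂/a₁)^(3/2).
a₂/a₁ = 3.279, (a₂/a₁)^(3/2) = 5.938.
T₂ = 7343 × 5.938 = 43600 s.

T₂ ≈ 43600 s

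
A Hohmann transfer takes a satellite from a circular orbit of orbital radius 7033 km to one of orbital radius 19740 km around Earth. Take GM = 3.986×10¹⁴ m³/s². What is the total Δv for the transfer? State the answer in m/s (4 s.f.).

Δv_total ≈ 2850 m/s

r₁ = 7033 km = 7.033×10⁶ m.
r₂ = 19740 km = 1.974×10⁷ m.
Transfer ellipse a_t = (r₁ + r₂)/2 = 1.339×10⁷ m.
At r₁: circular v_c1 = √(μ/r₁) = 7528 m/s; transfer-perigee v_p = √[μ(2/r₁ − 1/a_t)] = 9142 m/s.
Δv₁ = v_p − v_c1 = 1614 m/s.
At r₂: circular v_c2 = √(μ/r₂) = 4494 m/s; transfer-apogee v_a = √[μ(2/r₂ − 1/a_t)] = 3257 m/s.
Δv₂ = v_c2 − v_a = 1237 m/s.
Total Δv = Δv₁ + Δv₂ = 2850 m/s.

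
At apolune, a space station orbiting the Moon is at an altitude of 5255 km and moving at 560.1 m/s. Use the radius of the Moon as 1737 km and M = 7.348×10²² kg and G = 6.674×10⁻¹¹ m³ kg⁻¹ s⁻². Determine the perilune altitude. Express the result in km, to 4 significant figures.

perilune altitude ≈ 277.1 km

μ = GM = 6.674×10⁻¹¹ × 7.348×10²² = 4.904×10¹² m³/s².
r_a = 1737 + 5255 = 6992.0 km = 6.992×10⁶ m.
Specific energy ε = v²/2 − μ/r = -5.445×10⁵ J/kg, so a = −μ/(2ε) = 4.503×10⁶ m.
The apsides satisfy r_p + r_a = 2a, so the perilune radius is 2a − r_a = 2.014×10⁶ m = 2014.1 km.
Perilune altitude = 2014.1 − 1737 = 277.12 km.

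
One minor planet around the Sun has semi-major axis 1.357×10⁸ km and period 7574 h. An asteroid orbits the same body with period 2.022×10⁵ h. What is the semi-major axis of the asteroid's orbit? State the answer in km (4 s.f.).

Kepler's third law: a³ ∝ T², so a₂ = a₁ (T₂/T₁)^(2/3).
T₂/T₁ = 26.70, (T₂/T₁)^(2/3) = 8.932.
a₂ = 1.357×10⁸ × 8.932 = 1.212×10⁹ km.

a₂ ≈ 1.212×10⁹ km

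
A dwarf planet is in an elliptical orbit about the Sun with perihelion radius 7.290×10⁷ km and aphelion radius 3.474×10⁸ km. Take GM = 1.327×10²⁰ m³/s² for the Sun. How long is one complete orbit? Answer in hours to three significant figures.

T ≈ 14600 hours

Semi-major axis a = (r_p + r_a)/2 = (7.2900×10⁷ + 3.4740×10⁸)/2 = 2.1015×10⁸ km = 2.102×10¹¹ m.
By Kepler's third law T = 2π√(a³/μ) = 2π × 8.363×10⁶ = 5.255×10⁷ s.
= 14600 hours.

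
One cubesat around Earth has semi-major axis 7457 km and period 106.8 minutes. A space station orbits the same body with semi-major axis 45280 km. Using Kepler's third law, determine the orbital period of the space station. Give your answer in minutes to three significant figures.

Kepler's third law: T² ∝ a³, so T₂ = T₁ (a₂/a₁)^(3/2).
a₂/a₁ = 6.072, (a₂/a₁)^(3/2) = 14.96.
T₂ = 106.8 × 14.96 = 1598 minutes.

T₂ ≈ 1600 minutes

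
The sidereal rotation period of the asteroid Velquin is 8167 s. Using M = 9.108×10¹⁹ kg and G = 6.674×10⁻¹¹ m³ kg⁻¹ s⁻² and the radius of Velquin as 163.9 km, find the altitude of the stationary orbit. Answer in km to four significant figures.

h_sync ≈ 53.47 km

μ = GM = 6.674×10⁻¹¹ × 9.108×10¹⁹ = 6.079×10⁹ m³/s².
A synchronous orbit has period T, so by Kepler's third law a = (μT²/4π²)^(1/3).
μT²/4π² = 6.079×10⁹ × (8.167×10³)² / 39.48 = 1.027×10¹⁶ m³.
a = 2.174×10⁵ m = 217.37 km.
Altitude h = a − R = 217.37 − 163.9 = 53.466 km.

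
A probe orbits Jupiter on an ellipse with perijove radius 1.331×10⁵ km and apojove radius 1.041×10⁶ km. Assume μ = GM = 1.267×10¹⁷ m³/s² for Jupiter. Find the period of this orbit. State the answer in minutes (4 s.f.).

T ≈ 4185 minutes

Semi-major axis a = (r_p + r_a)/2 = (1.3310×10⁵ + 1.0410×10⁶)/2 = 5.8705×10⁵ km = 5.870×10⁸ m.
By Kepler's third law T = 2π√(a³/μ) = 2π × 3.996×10⁴ = 2.511×10⁵ s.
= 4185 minutes.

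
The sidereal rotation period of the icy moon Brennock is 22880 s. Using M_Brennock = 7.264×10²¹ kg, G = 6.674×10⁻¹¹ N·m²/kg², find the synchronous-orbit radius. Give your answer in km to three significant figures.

μ = GM = 6.674×10⁻¹¹ × 7.264×10²¹ = 4.848×10¹¹ m³/s².
A synchronous orbit has period T, so by Kepler's third law a = (μT²/4π²)^(1/3).
μT²/4π² = 4.848×10¹¹ × (2.288×10⁴)² / 39.48 = 6.429×10¹⁸ m³.
a = 1.859×10⁶ m = 1859.4 km.

r_sync ≈ 1860 km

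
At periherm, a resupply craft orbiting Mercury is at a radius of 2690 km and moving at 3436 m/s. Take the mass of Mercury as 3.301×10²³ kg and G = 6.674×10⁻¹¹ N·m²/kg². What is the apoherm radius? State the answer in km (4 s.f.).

apoherm radius ≈ 6944 km

μ = GM = 6.674×10⁻¹¹ × 3.301×10²³ = 2.203×10¹³ m³/s².
r_p = 2.690×10⁶ m.
Specific energy ε = v²/2 − μ/r = -2.287×10⁶ J/kg, so a = −μ/(2ε) = 4.817×10⁶ m.
The apsides satisfy r_p + r_a = 2a, so the apoherm radius is 2a − r_p = 6.944×10⁶ m = 6943.6 km.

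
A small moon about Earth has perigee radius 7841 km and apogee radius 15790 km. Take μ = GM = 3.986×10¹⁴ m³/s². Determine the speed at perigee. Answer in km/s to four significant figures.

Semi-major axis a = (r_p + r_a)/2 = 11816 km = 1.182×10⁷ m.
Vis-viva: v² = μ(2/r − 1/a) = 3.986×10¹⁴ × (2.551×10⁻⁷ − 8.463×10⁻⁸) = 6.794×10⁷ m²/s².
v = 8242 m/s = 8.242 km/s.

v ≈ 8.242 km/s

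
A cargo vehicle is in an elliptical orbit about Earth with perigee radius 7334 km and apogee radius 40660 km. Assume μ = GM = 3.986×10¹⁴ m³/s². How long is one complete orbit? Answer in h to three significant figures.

Semi-major axis a = (r_p + r_a)/2 = (7334.0 + 40660)/2 = 23997 km = 2.400×10⁷ m.
By Kepler's third law T = 2π√(a³/μ) = 2π × 5.888×10³ = 3.700×10⁴ s.
= 10.28 h.

T ≈ 10.3 h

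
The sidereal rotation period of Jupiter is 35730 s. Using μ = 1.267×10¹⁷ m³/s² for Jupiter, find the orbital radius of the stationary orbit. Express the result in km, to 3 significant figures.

r_sync ≈ 1.60×10⁵ km

A synchronous orbit has period T, so by Kepler's third law a = (μT²/4π²)^(1/3).
μT²/4π² = 1.267×10¹⁷ × (3.573×10⁴)² / 39.48 = 4.097×10²⁴ m³.
a = 1.600×10⁸ m = 1.6002×10⁵ km.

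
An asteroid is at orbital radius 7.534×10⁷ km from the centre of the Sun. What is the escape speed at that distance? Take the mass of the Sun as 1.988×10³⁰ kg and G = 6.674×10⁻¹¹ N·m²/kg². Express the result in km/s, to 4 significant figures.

μ = GM = 6.674×10⁻¹¹ × 1.988×10³⁰ = 1.327×10²⁰ m³/s².
r = 7.534×10⁷ km = 7.534×10¹⁰ m.
Escape speed v_esc = √(2μ/r) = √(2 × 1.327×10²⁰ / 7.534×10¹⁰) = √(3.522×10⁹) = 59350 m/s.
= 59.35 km/s.

v_esc ≈ 59.35 km/s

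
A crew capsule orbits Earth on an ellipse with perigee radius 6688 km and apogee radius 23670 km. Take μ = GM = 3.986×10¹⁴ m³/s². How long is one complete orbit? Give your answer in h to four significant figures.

T ≈ 5.170 h

Semi-major axis a = (r_p + r_a)/2 = (6688.0 + 23670)/2 = 15179 km = 1.518×10⁷ m.
By Kepler's third law T = 2π√(a³/μ) = 2π × 2.962×10³ = 1.861×10⁴ s.
= 5.170 h.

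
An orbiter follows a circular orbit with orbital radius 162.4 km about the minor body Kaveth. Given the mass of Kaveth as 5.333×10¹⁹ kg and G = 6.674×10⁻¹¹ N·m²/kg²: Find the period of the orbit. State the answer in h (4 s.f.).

T ≈ 1.915 h

μ = GM = 6.674×10⁻¹¹ × 5.333×10¹⁹ = 3.559×10⁹ m³/s².
r = 162.4 km = 1.624×10⁵ m.
Kepler's third law: T = 2π√(r³/μ) = 2π√((1.624×10⁵)³ / 3.559×10⁹).
r³/μ = 1.203×10⁶ s², so T = 2π × 1.097×10³ = 6.893×10³ s.
Converting: 6.893×10³ s ÷ 3600 = 1.915 h.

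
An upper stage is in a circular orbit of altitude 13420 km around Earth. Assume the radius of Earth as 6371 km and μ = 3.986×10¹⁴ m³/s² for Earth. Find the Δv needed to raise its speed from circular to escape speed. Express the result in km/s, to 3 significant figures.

r = 6371 + 13420 = 19791 km = 1.9791×10⁷ m.
Circular speed v_c = √(μ/r) = 4488 m/s.
Escape speed v_esc = √(2μ/r) = √2 × v_c = 6347 m/s.
Δv = v_esc − v_c = 1859 m/s = 1.859 km/s.

Δv ≈ 1.86 km/s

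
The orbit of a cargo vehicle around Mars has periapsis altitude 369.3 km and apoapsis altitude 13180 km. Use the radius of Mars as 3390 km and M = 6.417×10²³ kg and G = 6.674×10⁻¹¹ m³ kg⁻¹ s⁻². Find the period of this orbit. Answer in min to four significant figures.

μ = GM = 6.674×10⁻¹¹ × 6.417×10²³ = 4.283×10¹³ m³/s².
r_p = 3390 + 369.3 = 3759.3 km = 3.7593×10⁶ m.
r_a = 3390 + 13180 = 16570 km = 1.6570×10⁷ m.
Semi-major axis a = (r_p + r_a)/2 = (3759.3 + 16570)/2 = 10165 km = 1.016×10⁷ m.
By Kepler's third law T = 2π√(a³/μ) = 2π × 4.952×10³ = 3.111×10⁴ s.
= 518.6 min.

T ≈ 518.6 min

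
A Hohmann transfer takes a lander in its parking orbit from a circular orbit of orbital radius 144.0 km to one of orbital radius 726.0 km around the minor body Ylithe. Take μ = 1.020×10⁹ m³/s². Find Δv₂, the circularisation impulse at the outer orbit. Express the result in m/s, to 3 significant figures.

r₁ = 144.0 km = 1.440×10⁵ m.
r₂ = 726.0 km = 7.260×10⁵ m.
Transfer ellipse a_t = (r₁ + r₂)/2 = 4.350×10⁵ m.
At r₁: circular v_c1 = √(μ/r₁) = 84.16 m/s; transfer-periapsis v_p = √[μ(2/r₁ − 1/a_t)] = 108.7 m/s.
At r₂: circular v_c2 = √(μ/r₂) = 37.48 m/s; transfer-apoapsis v_a = √[μ(2/r₂ − 1/a_t)] = 21.57 m/s.
Δv₂ = v_c2 − v_a = 15.92 m/s.

Δv ≈ 15.9 m/s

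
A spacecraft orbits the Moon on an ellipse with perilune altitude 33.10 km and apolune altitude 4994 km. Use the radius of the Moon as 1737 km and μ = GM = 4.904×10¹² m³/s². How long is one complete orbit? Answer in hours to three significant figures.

r_p = 1737 + 33.10 = 1770.1 km = 1.7701×10⁶ m.
r_a = 1737 + 4994 = 6731.0 km = 6.7310×10⁶ m.
Semi-major axis a = (r_p + r_a)/2 = (1770.1 + 6731.0)/2 = 4250.6 km = 4.251×10⁶ m.
By Kepler's third law T = 2π√(a³/μ) = 2π × 3.957×10³ = 2.486×10⁴ s.
= 6.907 hours.

T ≈ 6.91 hours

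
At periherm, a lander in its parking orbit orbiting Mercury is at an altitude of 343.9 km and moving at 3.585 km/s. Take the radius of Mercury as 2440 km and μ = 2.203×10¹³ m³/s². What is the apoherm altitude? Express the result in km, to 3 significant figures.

r_p = 2440 + 343.9 = 2783.9 km = 2.784×10⁶ m.
Specific energy ε = v²/2 − μ/r = -1.487×10⁶ J/kg, so a = −μ/(2ε) = 7.406×10⁶ m.
The apsides satisfy r_p + r_a = 2a, so the apoherm radius is 2a − r_p = 1.203×10⁷ m = 12029 km.
Apoherm altitude = 12029 − 2440 = 9588.7 km.

apoherm altitude ≈ 9590 km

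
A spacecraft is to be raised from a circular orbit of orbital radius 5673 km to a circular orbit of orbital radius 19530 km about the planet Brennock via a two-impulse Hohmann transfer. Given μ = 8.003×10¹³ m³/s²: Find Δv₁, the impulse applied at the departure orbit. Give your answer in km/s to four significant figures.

r₁ = 5673 km = 5.673×10⁶ m.
r₂ = 19530 km = 1.953×10⁷ m.
Transfer ellipse a_t = (r₁ + r₂)/2 = 1.260×10⁷ m.
At r₁: circular v_c1 = √(μ/r₁) = 3756 m/s; transfer-periapsis v_p = √[μ(2/r₁ − 1/a_t)] = 4676 m/s.
Δv₁ = v_p − v_c1 = 919.9 m/s.
= 0.9199 km/s.

Δv ≈ 0.9199 km/s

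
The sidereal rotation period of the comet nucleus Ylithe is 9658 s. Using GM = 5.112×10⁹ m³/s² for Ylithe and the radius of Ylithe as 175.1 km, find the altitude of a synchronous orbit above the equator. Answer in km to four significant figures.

h_sync ≈ 54.34 km

A synchronous orbit has period T, so by Kepler's third law a = (μT²/4π²)^(1/3).
μT²/4π² = 5.112×10⁹ × (9.658×10³)² / 39.48 = 1.208×10¹⁶ m³.
a = 2.294×10⁵ m = 229.44 km.
Altitude h = a − R = 229.44 − 175.1 = 54.340 km.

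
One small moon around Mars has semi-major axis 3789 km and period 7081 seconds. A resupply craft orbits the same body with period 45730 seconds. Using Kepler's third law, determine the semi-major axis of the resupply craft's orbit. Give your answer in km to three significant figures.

a₂ ≈ 13100 km

Kepler's third law: a³ ∝ T², so a₂ = a₁ (T₂/T₁)^(2/3).
T₂/T₁ = 6.458, (T₂/T₁)^(2/3) = 3.468.
a₂ = 3789 × 3.468 = 13140 km.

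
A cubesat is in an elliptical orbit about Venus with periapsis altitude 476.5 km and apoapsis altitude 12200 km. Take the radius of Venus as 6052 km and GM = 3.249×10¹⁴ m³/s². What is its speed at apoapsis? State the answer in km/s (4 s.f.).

r_p = 6052 + 476.5 = 6528.5 km = 6.5285×10⁶ m.
r_a = 6052 + 12200 = 18252 km = 1.8252×10⁷ m.
Semi-major axis a = (r_p + r_a)/2 = 12390 km = 1.239×10⁷ m.
Vis-viva: v² = μ(2/r − 1/a) = 3.249×10¹⁴ × (1.096×10⁻⁷ − 8.071×10⁻⁸) = 9.379×10⁶ m²/s².
v = 3063 m/s = 3.063 km/s.

v ≈ 3.063 km/s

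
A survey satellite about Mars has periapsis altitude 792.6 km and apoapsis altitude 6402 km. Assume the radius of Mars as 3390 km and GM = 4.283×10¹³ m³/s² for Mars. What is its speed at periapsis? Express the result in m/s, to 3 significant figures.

r_p = 3390 + 792.6 = 4182.6 km = 4.1826×10⁶ m.
r_a = 3390 + 6402 = 9792.0 km = 9.7920×10⁶ m.
Semi-major axis a = (r_p + r_a)/2 = 6987.3 km = 6.987×10⁶ m.
Vis-viva: v² = μ(2/r − 1/a) = 4.283×10¹³ × (4.782×10⁻⁷ − 1.431×10⁻⁷) = 1.435×10⁷ m²/s².
v = 3788 m/s.

v ≈ 3790 m/s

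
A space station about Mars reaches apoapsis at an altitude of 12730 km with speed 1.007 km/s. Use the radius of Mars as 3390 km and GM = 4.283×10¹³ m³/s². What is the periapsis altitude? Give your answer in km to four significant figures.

r_a = 3390 + 12730 = 16120 km = 1.612×10⁷ m.
Specific energy ε = v²/2 − μ/r = -2.150×10⁶ J/kg, so a = −μ/(2ε) = 9.961×10⁶ m.
The apsides satisfy r_p + r_a = 2a, so the periapsis radius is 2a − r_a = 3.802×10⁶ m = 3801.6 km.
Periapsis altitude = 3801.6 − 3390 = 411.64 km.

periapsis altitude ≈ 411.6 km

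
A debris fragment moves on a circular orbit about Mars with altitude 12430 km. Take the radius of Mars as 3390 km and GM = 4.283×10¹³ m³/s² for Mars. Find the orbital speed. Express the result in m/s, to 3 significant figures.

v ≈ 1650 m/s

r = 3390 + 12430 = 15820 km = 1.5820×10⁷ m.
For a circular orbit v = √(μ/r) = √(4.283×10¹³ / 1.582×10⁷) = √(2.707×10⁶) = 1645 m/s.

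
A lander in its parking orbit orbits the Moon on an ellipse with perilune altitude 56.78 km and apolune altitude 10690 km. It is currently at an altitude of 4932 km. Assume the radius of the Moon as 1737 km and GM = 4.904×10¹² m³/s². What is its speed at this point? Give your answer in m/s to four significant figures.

v ≈ 883.7 m/s

r_p = 1737 + 56.78 = 1793.8 km = 1.7938×10⁶ m.
r_a = 1737 + 10690 = 12427 km = 1.2427×10⁷ m.
r = 1737 + 4932 = 6669.0 km = 6.669×10⁶ m.
Semi-major axis a = (r_p + r_a)/2 = 7110.4 km = 7.110×10⁶ m.
Vis-viva: v² = μ(2/r − 1/a) = 4.904×10¹² × (2.999×10⁻⁷ − 1.406×10⁻⁷) = 7.810×10⁵ m²/s².
v = 883.7 m/s.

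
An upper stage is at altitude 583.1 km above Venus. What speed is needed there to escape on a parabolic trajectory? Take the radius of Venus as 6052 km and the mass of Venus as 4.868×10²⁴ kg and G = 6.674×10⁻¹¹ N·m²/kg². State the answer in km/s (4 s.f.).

μ = GM = 6.674×10⁻¹¹ × 4.868×10²⁴ = 3.249×10¹⁴ m³/s².
r = 6052 + 583.1 = 6635.1 km = 6.6351×10⁶ m.
Escape speed v_esc = √(2μ/r) = √(2 × 3.249×10¹⁴ / 6.635×10⁶) = √(9.793×10⁷) = 9896 m/s.
= 9.896 km/s.

v_esc ≈ 9.896 km/s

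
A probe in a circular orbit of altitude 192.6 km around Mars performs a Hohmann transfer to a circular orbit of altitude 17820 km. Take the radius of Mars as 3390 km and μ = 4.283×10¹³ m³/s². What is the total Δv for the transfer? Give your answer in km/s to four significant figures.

r₁ = 3390 + 192.6 = 3582.6 km = 3.5826×10⁶ m.
r₂ = 3390 + 17820 = 21210 km = 2.1210×10⁷ m.
Transfer ellipse a_t = (r₁ + r₂)/2 = 1.240×10⁷ m.
At r₁: circular v_c1 = √(μ/r₁) = 3458 m/s; transfer-periapsis v_p = √[μ(2/r₁ − 1/a_t)] = 4523 m/s.
Δv₁ = v_p − v_c1 = 1065 m/s.
At r₂: circular v_c2 = √(μ/r₂) = 1421 m/s; transfer-apoapsis v_a = √[μ(2/r₂ − 1/a_t)] = 763.9 m/s.
Δv₂ = v_c2 − v_a = 657.1 m/s.
Total Δv = Δv₁ + Δv₂ = 1722 m/s = 1.722 km/s.

Δv_total ≈ 1.722 km/s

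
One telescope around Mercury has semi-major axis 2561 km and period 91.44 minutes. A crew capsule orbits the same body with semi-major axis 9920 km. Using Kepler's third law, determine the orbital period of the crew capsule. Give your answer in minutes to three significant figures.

Kepler's third law: T² ∝ a³, so T₂ = T₁ (a₂/a₁)^(3/2).
a₂/a₁ = 3.873, (a₂/a₁)^(3/2) = 7.623.
T₂ = 91.44 × 7.623 = 697.1 minutes.

T₂ ≈ 697 minutes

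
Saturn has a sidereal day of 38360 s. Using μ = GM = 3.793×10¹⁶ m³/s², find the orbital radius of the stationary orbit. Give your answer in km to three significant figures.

r_sync ≈ 1.12×10⁵ km

A synchronous orbit has period T, so by Kepler's third law a = (μT²/4π²)^(1/3).
μT²/4π² = 3.793×10¹⁶ × (3.836×10⁴)² / 39.48 = 1.414×10²⁴ m³.
a = 1.122×10⁸ m = 1.1223×10⁵ km.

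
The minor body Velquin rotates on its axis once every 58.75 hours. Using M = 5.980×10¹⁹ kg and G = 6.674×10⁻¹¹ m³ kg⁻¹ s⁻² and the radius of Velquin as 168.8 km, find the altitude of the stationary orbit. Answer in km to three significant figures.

h_sync ≈ 1480 km

μ = GM = 6.674×10⁻¹¹ × 5.980×10¹⁹ = 3.991×10⁹ m³/s².
T = 58.75 hours = 2.115×10⁵ s.
A synchronous orbit has period T, so by Kepler's third law a = (μT²/4π²)^(1/3).
μT²/4π² = 3.991×10⁹ × (2.115×10⁵)² / 39.48 = 4.522×10¹⁸ m³.
a = 1.654×10⁶ m = 1653.7 km.
Altitude h = a − R = 1653.7 − 168.8 = 1484.9 km.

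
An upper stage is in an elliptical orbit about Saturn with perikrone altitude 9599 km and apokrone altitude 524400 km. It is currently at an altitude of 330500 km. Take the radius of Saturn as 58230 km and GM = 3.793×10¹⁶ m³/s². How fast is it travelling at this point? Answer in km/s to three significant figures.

r_p = 58230 + 9599 = 67829 km = 6.7829×10⁷ m.
r_a = 58230 + 524400 = 582630 km = 5.8263×10⁸ m.
r = 58230 + 330500 = 3.8873×10⁵ km = 3.887×10⁸ m.
Semi-major axis a = (r_p + r_a)/2 = 3.2523×10⁵ km = 3.252×10⁸ m.
Vis-viva: v² = μ(2/r − 1/a) = 3.793×10¹⁶ × (5.145×10⁻⁹ − 3.075×10⁻⁹) = 7.852×10⁷ m²/s².
v = 8861 m/s = 8.861 km/s.

v ≈ 8.86 km/s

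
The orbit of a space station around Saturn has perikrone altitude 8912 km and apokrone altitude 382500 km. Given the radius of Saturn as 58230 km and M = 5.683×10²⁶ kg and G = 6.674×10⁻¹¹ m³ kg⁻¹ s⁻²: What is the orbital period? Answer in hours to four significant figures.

T ≈ 36.26 hours

μ = GM = 6.674×10⁻¹¹ × 5.683×10²⁶ = 3.793×10¹⁶ m³/s².
r_p = 58230 + 8912 = 67142 km = 6.7142×10⁷ m.
r_a = 58230 + 382500 = 440730 km = 4.4073×10⁸ m.
Semi-major axis a = (r_p + r_a)/2 = (67142 + 4.4073×10⁵)/2 = 2.5394×10⁵ km = 2.539×10⁸ m.
By Kepler's third law T = 2π√(a³/μ) = 2π × 2.078×10⁴ = 1.306×10⁵ s.
= 36.26 hours.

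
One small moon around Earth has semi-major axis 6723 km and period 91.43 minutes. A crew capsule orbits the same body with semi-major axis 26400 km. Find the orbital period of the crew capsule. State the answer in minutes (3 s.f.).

Kepler's third law: T² ∝ a³, so T₂ = T₁ (a₂/a₁)^(3/2).
a₂/a₁ = 3.927, (a₂/a₁)^(3/2) = 7.781.
T₂ = 91.43 × 7.781 = 711.5 minutes.

T₂ ≈ 711 minutes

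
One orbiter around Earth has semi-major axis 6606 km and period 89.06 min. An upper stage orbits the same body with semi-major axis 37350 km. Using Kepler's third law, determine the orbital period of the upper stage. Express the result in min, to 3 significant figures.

Kepler's third law: T² ∝ a³, so T₂ = T₁ (a₂/a₁)^(3/2).
a₂/a₁ = 5.654, (a₂/a₁)^(3/2) = 13.44.
T₂ = 89.06 × 13.44 = 1197 min.

T₂ ≈ 1200 min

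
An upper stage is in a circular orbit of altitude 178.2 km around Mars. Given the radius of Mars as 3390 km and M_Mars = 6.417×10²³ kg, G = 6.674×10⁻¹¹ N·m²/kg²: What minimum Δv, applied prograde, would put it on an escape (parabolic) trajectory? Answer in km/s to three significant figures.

μ = GM = 6.674×10⁻¹¹ × 6.417×10²³ = 4.283×10¹³ m³/s².
r = 3390 + 178.2 = 3568.2 km = 3.5682×10⁶ m.
Circular speed v_c = √(μ/r) = 3464 m/s.
Escape speed v_esc = √(2μ/r) = √2 × v_c = 4899 m/s.
Δv = v_esc − v_c = 1435 m/s = 1.435 km/s.

Δv ≈ 1.44 km/s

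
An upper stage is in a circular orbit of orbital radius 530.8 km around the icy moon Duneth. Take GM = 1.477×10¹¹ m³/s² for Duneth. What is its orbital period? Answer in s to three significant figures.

T ≈ 6320 s

r = 530.8 km = 5.308×10⁵ m.
Kepler's third law: T = 2π√(r³/μ) = 2π√((5.308×10⁵)³ / 1.477×10¹¹).
r³/μ = 1.013×10⁶ s², so T = 2π × 1.006×10³ = 6.322×10³ s.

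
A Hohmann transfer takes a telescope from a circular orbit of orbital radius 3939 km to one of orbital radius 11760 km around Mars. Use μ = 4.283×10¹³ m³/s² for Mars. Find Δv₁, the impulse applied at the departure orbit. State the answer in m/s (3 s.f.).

Δv ≈ 739 m/s

r₁ = 3939 km = 3.939×10⁶ m.
r₂ = 11760 km = 1.176×10⁷ m.
Transfer ellipse a_t = (r₁ + r₂)/2 = 7.850×10⁶ m.
At r₁: circular v_c1 = √(μ/r₁) = 3297 m/s; transfer-periapsis v_p = √[μ(2/r₁ − 1/a_t)] = 4036 m/s.
Δv₁ = v_p − v_c1 = 738.6 m/s.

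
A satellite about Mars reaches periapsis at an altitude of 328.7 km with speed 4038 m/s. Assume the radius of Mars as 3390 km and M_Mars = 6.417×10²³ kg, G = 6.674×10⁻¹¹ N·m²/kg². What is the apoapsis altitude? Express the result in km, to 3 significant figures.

μ = GM = 6.674×10⁻¹¹ × 6.417×10²³ = 4.283×10¹³ m³/s².
r_p = 3390 + 328.7 = 3718.7 km = 3.719×10⁶ m.
Specific energy ε = v²/2 − μ/r = -3.364×10⁶ J/kg, so a = −μ/(2ε) = 6.366×10⁶ m.
The apsides satisfy r_p + r_a = 2a, so the apoapsis radius is 2a − r_p = 9.012×10⁶ m = 9012.5 km.
Apoapsis altitude = 9012.5 − 3390 = 5622.5 km.

apoapsis altitude ≈ 5620 km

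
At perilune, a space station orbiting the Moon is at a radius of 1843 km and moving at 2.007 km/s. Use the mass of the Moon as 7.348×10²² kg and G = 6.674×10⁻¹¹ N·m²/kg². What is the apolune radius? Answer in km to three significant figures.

μ = GM = 6.674×10⁻¹¹ × 7.348×10²² = 4.904×10¹² m³/s².
r_p = 1.843×10⁶ m.
Specific energy ε = v²/2 − μ/r = -6.469×10⁵ J/kg, so a = −μ/(2ε) = 3.791×10⁶ m.
The apsides satisfy r_p + r_a = 2a, so the apolune radius is 2a − r_p = 5.738×10⁶ m = 5738.0 km.

apolune radius ≈ 5740 km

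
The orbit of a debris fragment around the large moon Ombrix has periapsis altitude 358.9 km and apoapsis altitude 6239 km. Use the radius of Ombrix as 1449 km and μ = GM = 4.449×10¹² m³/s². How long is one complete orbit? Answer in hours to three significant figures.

T ≈ 8.56 hours

r_p = 1449 + 358.9 = 1807.9 km = 1.8079×10⁶ m.
r_a = 1449 + 6239 = 7688.0 km = 7.6880×10⁶ m.
Semi-major axis a = (r_p + r_a)/2 = (1807.9 + 7688.0)/2 = 4747.9 km = 4.748×10⁶ m.
By Kepler's third law T = 2π√(a³/μ) = 2π × 4.905×10³ = 3.082×10⁴ s.
= 8.561 hours.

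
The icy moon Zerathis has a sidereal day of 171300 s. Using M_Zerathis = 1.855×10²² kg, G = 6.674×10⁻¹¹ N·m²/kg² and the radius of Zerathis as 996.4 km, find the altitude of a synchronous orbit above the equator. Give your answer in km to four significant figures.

h_sync ≈ 8730 km

μ = GM = 6.674×10⁻¹¹ × 1.855×10²² = 1.238×10¹² m³/s².
A synchronous orbit has period T, so by Kepler's third law a = (μT²/4π²)^(1/3).
μT²/4π² = 1.238×10¹² × (1.713×10⁵)² / 39.48 = 9.202×10²⁰ m³.
a = 9.727×10⁶ m = 9726.6 km.
Altitude h = a − R = 9726.6 − 996.4 = 8730.2 km.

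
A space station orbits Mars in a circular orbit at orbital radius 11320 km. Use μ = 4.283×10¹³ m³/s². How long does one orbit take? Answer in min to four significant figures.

r = 11320 km = 1.132×10⁷ m.
Kepler's third law: T = 2π√(r³/μ) = 2π√((1.132×10⁷)³ / 4.283×10¹³).
r³/μ = 3.387×10⁷ s², so T = 2π × 5.820×10³ = 3.657×10⁴ s.
Converting: 3.657×10⁴ s ÷ 60.00 = 609.4 min.

T ≈ 609.4 min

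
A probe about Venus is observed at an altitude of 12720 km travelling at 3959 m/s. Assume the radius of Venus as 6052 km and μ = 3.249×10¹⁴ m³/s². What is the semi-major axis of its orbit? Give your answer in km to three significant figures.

a ≈ 17200 km

r = 6052 + 12720 = 18772 km = 1.877×10⁷ m.
Vis-viva rearranged: 1/a = 2/r − v²/μ = 1.065×10⁻⁷ − 4.824×10⁻⁸ = 5.830×10⁻⁸ m⁻¹.
a = 1.715×10⁷ m = 17153 km.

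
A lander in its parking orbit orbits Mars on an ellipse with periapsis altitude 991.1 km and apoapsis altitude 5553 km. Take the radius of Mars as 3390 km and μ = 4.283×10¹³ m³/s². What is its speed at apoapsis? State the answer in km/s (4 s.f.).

r_p = 3390 + 991.1 = 4381.1 km = 4.3811×10⁶ m.
r_a = 3390 + 5553 = 8943.0 km = 8.9430×10⁶ m.
Semi-major axis a = (r_p + r_a)/2 = 6662.1 km = 6.662×10⁶ m.
Vis-viva: v² = μ(2/r − 1/a) = 4.283×10¹³ × (2.236×10⁻⁷ − 1.501×10⁻⁷) = 3.149×10⁶ m²/s².
v = 1775 m/s = 1.775 km/s.

v ≈ 1.775 km/s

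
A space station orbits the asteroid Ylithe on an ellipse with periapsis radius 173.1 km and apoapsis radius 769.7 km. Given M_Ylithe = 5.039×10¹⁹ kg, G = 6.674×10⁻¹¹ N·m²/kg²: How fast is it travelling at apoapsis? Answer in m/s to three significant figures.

v ≈ 40.1 m/s

μ = GM = 6.674×10⁻¹¹ × 5.039×10¹⁹ = 3.363×10⁹ m³/s².
Semi-major axis a = (r_p + r_a)/2 = 471.40 km = 4.714×10⁵ m.
Vis-viva: v² = μ(2/r − 1/a) = 3.363×10⁹ × (2.598×10⁻⁶ − 2.121×10⁻⁶) = 1.604×10³ m²/s².
v = 40.06 m/s.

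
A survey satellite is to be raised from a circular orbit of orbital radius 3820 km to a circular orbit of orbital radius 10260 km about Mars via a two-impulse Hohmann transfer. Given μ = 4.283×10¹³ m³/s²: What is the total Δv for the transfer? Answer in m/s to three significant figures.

Δv_total ≈ 1230 m/s

r₁ = 3820 km = 3.820×10⁶ m.
r₂ = 10260 km = 1.026×10⁷ m.
Transfer ellipse a_t = (r₁ + r₂)/2 = 7.040×10⁶ m.
At r₁: circular v_c1 = √(μ/r₁) = 3348 m/s; transfer-periapsis v_p = √[μ(2/r₁ − 1/a_t)] = 4042 m/s.
Δv₁ = v_p − v_c1 = 693.9 m/s.
At r₂: circular v_c2 = √(μ/r₂) = 2043 m/s; transfer-apoapsis v_a = √[μ(2/r₂ − 1/a_t)] = 1505 m/s.
Δv₂ = v_c2 − v_a = 538.1 m/s.
Total Δv = Δv₁ + Δv₂ = 1232 m/s.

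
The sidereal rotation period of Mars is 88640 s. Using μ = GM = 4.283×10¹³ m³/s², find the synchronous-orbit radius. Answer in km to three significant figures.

r_sync ≈ 20400 km

A synchronous orbit has period T, so by Kepler's third law a = (μT²/4π²)^(1/3).
μT²/4π² = 4.283×10¹³ × (8.864×10⁴)² / 39.48 = 8.524×10²¹ m³.
a = 2.043×10⁷ m = 20428 km.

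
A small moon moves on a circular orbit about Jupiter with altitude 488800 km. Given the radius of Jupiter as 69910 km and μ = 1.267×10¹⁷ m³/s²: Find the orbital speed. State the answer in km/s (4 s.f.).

v ≈ 15.06 km/s

r = 69910 + 488800 = 558710 km = 5.5871×10⁸ m.
For a circular orbit v = √(μ/r) = √(1.267×10¹⁷ / 5.587×10⁸) = √(2.268×10⁸) = 15060 m/s.
That is 15.06 km/s.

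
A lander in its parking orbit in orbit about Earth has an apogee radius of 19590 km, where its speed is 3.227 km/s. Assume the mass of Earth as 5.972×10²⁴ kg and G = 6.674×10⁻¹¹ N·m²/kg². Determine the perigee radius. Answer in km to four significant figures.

μ = GM = 6.674×10⁻¹¹ × 5.972×10²⁴ = 3.986×10¹⁴ m³/s².
r_a = 1.959×10⁷ m.
Specific energy ε = v²/2 − μ/r = -1.514×10⁷ J/kg, so a = −μ/(2ε) = 1.316×10⁷ m.
The apsides satisfy r_p + r_a = 2a, so the perigee radius is 2a − r_a = 6.738×10⁶ m = 6737.7 km.

perigee radius ≈ 6738 km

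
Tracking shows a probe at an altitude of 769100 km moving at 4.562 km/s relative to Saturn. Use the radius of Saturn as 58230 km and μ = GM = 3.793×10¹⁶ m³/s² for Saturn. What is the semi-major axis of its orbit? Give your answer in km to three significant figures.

a ≈ 5.35×10⁵ km

r = 58230 + 769100 = 8.2733×10⁵ km = 8.273×10⁸ m.
Specific orbital energy ε = v²/2 − μ/r = (4562)²/2 − 3.793×10¹⁶/8.273×10⁸ = -3.544×10⁷ J/kg.
Since ε = −μ/(2a), a = −μ/(2ε) = 5.351×10⁸ m = 5.3512×10⁵ km.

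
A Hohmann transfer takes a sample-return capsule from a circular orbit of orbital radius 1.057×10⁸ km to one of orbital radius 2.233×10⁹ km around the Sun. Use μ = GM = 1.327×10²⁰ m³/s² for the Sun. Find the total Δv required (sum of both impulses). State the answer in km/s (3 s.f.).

Δv_total ≈ 18.9 km/s

r₁ = 1.057×10⁸ km = 1.057×10¹¹ m.
r₂ = 2.233×10⁹ km = 2.233×10¹² m.
Transfer ellipse a_t = (r₁ + r₂)/2 = 1.169×10¹² m.
At r₁: circular v_c1 = √(μ/r₁) = 35430 m/s; transfer-perihelion v_p = √[μ(2/r₁ − 1/a_t)] = 48960 m/s.
Δv₁ = v_p − v_c1 = 13530 m/s.
At r₂: circular v_c2 = √(μ/r₂) = 7709 m/s; transfer-aphelion v_a = √[μ(2/r₂ − 1/a_t)] = 2318 m/s.
Δv₂ = v_c2 − v_a = 5391 m/s.
Total Δv = Δv₁ + Δv₂ = 18920 m/s = 18.92 km/s.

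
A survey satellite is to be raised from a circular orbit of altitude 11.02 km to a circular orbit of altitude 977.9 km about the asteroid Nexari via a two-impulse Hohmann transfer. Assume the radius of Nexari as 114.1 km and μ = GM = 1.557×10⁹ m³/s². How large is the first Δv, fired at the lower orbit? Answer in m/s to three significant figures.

Δv ≈ 37.9 m/s

r₁ = 114.1 + 11.02 = 125.12 km = 1.2512×10⁵ m.
r₂ = 114.1 + 977.9 = 1092.0 km = 1.0920×10⁶ m.
Transfer ellipse a_t = (r₁ + r₂)/2 = 6.086×10⁵ m.
At r₁: circular v_c1 = √(μ/r₁) = 111.6 m/s; transfer-periapsis v_p = √[μ(2/r₁ − 1/a_t)] = 149.4 m/s.
Δv₁ = v_p − v_c1 = 37.88 m/s.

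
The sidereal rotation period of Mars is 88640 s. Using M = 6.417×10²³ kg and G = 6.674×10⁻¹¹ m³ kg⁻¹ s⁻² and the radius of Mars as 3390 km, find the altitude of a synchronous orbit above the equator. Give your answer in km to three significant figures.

h_sync ≈ 17000 km

μ = GM = 6.674×10⁻¹¹ × 6.417×10²³ = 4.283×10¹³ m³/s².
A synchronous orbit has period T, so by Kepler's third law a = (μT²/4π²)^(1/3).
μT²/4π² = 4.283×10¹³ × (8.864×10⁴)² / 39.48 = 8.524×10²¹ m³.
a = 2.043×10⁷ m = 20427 km.
Altitude h = a − R = 20427 − 3390 = 17037 km.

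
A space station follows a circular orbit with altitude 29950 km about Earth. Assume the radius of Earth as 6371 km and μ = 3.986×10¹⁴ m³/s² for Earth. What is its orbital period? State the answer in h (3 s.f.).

T ≈ 19.1 h

r = 6371 + 29950 = 36321 km = 3.6321×10⁷ m.
Kepler's third law: T = 2π√(r³/μ) = 2π√((3.632×10⁷)³ / 3.986×10¹⁴).
r³/μ = 1.202×10⁸ s², so T = 2π × 1.096×10⁴ = 6.889×10⁴ s.
Converting: 6.889×10⁴ s ÷ 3600 = 19.14 h.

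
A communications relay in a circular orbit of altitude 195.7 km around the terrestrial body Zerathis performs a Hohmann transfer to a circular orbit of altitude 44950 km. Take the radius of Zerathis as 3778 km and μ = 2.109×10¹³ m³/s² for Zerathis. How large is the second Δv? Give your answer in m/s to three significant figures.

Δv ≈ 402 m/s

r₁ = 3778 + 195.7 = 3973.7 km = 3.9737×10⁶ m.
r₂ = 3778 + 44950 = 48728 km = 4.8728×10⁷ m.
Transfer ellipse a_t = (r₁ + r₂)/2 = 2.635×10⁷ m.
At r₁: circular v_c1 = √(μ/r₁) = 2304 m/s; transfer-periapsis v_p = √[μ(2/r₁ − 1/a_t)] = 3133 m/s.
At r₂: circular v_c2 = √(μ/r₂) = 657.9 m/s; transfer-apoapsis v_a = √[μ(2/r₂ − 1/a_t)] = 255.5 m/s.
Δv₂ = v_c2 − v_a = 402.4 m/s.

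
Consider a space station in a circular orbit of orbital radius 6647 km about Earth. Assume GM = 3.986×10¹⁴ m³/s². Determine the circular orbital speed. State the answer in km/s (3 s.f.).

r = 6647 km = 6.647×10⁶ m.
For a circular orbit v = √(μ/r) = √(3.986×10¹⁴ / 6.647×10⁶) = √(5.997×10⁷) = 7744 m/s.
That is 7.744 km/s.

v ≈ 7.74 km/s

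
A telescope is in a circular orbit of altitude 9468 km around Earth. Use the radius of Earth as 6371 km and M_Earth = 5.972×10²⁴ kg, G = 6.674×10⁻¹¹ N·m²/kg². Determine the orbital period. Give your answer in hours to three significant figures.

μ = GM = 6.674×10⁻¹¹ × 5.972×10²⁴ = 3.986×10¹⁴ m³/s².
r = 6371 + 9468 = 15839 km = 1.5839×10⁷ m.
Kepler's third law: T = 2π√(r³/μ) = 2π√((1.584×10⁷)³ / 3.986×10¹⁴).
r³/μ = 9.970×10⁶ s², so T = 2π × 3.157×10³ = 1.984×10⁴ s.
Converting: 1.984×10⁴ s ÷ 3600 = 5.511 hours.

T ≈ 5.51 hours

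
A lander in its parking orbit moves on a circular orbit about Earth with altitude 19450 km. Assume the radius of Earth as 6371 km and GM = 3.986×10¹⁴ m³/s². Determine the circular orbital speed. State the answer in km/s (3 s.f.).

v ≈ 3.93 km/s

r = 6371 + 19450 = 25821 km = 2.5821×10⁷ m.
For a circular orbit v = √(μ/r) = √(3.986×10¹⁴ / 2.582×10⁷) = √(1.544×10⁷) = 3929 m/s.
That is 3.929 km/s.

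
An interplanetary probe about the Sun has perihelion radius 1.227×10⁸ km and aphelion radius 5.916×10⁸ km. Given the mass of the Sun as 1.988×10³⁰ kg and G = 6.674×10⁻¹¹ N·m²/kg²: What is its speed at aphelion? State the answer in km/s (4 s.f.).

v ≈ 8.778 km/s

μ = GM = 6.674×10⁻¹¹ × 1.988×10³⁰ = 1.327×10²⁰ m³/s².
Semi-major axis a = (r_p + r_a)/2 = 3.5715×10⁸ km = 3.572×10¹¹ m.
Vis-viva: v² = μ(2/r − 1/a) = 1.327×10²⁰ × (3.381×10⁻¹² − 2.800×10⁻¹²) = 7.705×10⁷ m²/s².
v = 8778 m/s = 8.778 km/s.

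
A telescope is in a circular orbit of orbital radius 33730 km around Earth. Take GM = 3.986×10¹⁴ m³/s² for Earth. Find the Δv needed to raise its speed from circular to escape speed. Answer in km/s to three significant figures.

r = 33730 km = 3.373×10⁷ m.
Circular speed v_c = √(μ/r) = 3438 m/s.
Escape speed v_esc = √(2μ/r) = √2 × v_c = 4862 m/s.
Δv = v_esc − v_c = 1424 m/s = 1.424 km/s.

Δv ≈ 1.42 km/s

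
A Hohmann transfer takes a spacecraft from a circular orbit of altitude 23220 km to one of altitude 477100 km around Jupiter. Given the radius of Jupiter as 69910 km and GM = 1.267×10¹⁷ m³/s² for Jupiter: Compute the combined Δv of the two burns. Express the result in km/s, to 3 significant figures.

Δv_total ≈ 18.3 km/s

r₁ = 69910 + 23220 = 93130 km = 9.3130×10⁷ m.
r₂ = 69910 + 477100 = 547010 km = 5.4701×10⁸ m.
Transfer ellipse a_t = (r₁ + r₂)/2 = 3.201×10⁸ m.
At r₁: circular v_c1 = √(μ/r₁) = 36880 m/s; transfer-perijove v_p = √[μ(2/r₁ − 1/a_t)] = 48220 m/s.
Δv₁ = v_p − v_c1 = 11330 m/s.
At r₂: circular v_c2 = √(μ/r₂) = 15220 m/s; transfer-apojove v_a = √[μ(2/r₂ − 1/a_t)] = 8209 m/s.
Δv₂ = v_c2 − v_a = 7010 m/s.
Total Δv = Δv₁ + Δv₂ = 18340 m/s = 18.34 km/s.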